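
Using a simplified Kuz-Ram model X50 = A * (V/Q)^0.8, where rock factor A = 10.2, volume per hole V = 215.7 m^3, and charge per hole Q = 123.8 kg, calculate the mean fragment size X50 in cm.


Compute V/Q:
V/Q = 215.7 / 123.8 = 1.742326333
Raise to the power 0.8:
(V/Q)^0.8 = 1.742326333^0.8 = 1.55920637
Multiply by A:
X50 = 10.2 * 1.55920637
= 15.9039 cm

15.9039 cm


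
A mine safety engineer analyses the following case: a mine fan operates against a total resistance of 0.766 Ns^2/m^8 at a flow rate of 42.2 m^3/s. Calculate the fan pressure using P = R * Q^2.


1364.1234 Pa

Compute Q^2:
Q^2 = 42.2^2 = 1780.84
Compute pressure:
P = R * Q^2 = 0.766 * 1780.84
= 1364.1234 Pa


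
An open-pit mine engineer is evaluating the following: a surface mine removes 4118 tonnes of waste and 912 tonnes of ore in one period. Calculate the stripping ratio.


Stripping ratio = waste tonnage / ore tonnage
= 4118 / 912
= 4.5154

4.5154


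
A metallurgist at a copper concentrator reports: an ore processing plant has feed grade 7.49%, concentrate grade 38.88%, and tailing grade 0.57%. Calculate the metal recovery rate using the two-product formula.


93.7645%

Using the two-product formula:
R = 100 * c * (f - t) / (f * (c - t))
Numerator = 100 * 38.88 * (7.49 - 0.57)
= 100 * 38.88 * 6.92
= 26904.96
Denominator = 7.49 * (38.88 - 0.57)
= 7.49 * 38.31
= 286.9419
R = 26904.96 / 286.9419
= 93.7645%


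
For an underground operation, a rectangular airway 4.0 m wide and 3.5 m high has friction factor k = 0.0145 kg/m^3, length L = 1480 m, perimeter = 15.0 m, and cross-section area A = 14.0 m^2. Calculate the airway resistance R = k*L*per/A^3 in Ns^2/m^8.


0.1173 Ns^2/m^8

Compute the numerator:
k * L * per = 0.0145 * 1480 * 15.0
= 321.9
Compute the denominator:
A^3 = 14.0^3 = 2744
Resistance:
R = 321.9 / 2744
= 0.1173 Ns^2/m^8


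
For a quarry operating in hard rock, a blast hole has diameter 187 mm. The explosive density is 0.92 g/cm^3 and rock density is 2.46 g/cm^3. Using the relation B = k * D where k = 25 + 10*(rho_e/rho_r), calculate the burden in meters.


First, compute k:
rho_e / rho_r = 0.92 / 2.46 = 0.3739837398
k = 25 + 10 * 0.3739837398 = 28.7398374
Then, compute burden:
B = k * D / 1000 = 28.7398374 * 187 / 1000
= 5374.349593 / 1000
= 5.3743 m

5.3743 m


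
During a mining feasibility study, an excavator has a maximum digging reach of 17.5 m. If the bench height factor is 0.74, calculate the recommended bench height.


12.95 m

Bench height = reach * factor
= 17.5 * 0.74
= 12.95 m


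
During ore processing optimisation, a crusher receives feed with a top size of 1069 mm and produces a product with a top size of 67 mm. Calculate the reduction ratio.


15.9552

Reduction ratio = feed size / product size
= 1069 / 67
= 15.9552


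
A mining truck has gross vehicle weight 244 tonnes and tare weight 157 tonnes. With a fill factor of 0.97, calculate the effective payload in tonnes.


Maximum payload = gross - tare
= 244 - 157 = 87 tonnes
Effective payload = max payload * fill factor
= 87 * 0.97
= 84.39 tonnes

84.39 tonnes


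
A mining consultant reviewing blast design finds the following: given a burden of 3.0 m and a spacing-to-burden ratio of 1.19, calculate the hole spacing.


Spacing = burden * ratio
= 3.0 * 1.19
= 3.57 m

3.57 m


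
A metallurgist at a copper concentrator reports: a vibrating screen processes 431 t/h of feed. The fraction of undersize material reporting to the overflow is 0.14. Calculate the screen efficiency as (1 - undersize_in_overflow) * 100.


Screen efficiency = (1 - fraction of undersize in overflow) * 100
= (1 - 0.14) * 100
= 0.86 * 100
= 86.0%

86.0%


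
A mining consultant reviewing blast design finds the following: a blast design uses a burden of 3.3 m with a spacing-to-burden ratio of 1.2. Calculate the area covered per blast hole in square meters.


First, find the spacing:
Spacing = burden * ratio = 3.3 * 1.2
= 3.96 m
Then, calculate the area:
Area = burden * spacing = 3.3 * 3.96
= 13.068 m^2

13.068 m^2


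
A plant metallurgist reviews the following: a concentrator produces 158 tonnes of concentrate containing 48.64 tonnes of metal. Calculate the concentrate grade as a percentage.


Grade = (metal in concentrate / concentrate mass) * 100
= (48.64 / 158) * 100
= 0.3078481013 * 100
= 30.7848%

30.7848%


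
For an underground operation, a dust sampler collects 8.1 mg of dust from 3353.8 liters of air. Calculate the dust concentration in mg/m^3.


Convert liters to m^3: 1 m^3 = 1000 L
Concentration = mass / volume * 1000
= 8.1 / 3353.8 * 1000
= 0.002415170851 * 1000
= 2.4152 mg/m^3

2.4152 mg/m^3


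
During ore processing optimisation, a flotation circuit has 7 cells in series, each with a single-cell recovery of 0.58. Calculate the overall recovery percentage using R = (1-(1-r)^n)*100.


Complement of single-cell recovery:
1 - r = 1 - 0.58 = 0.42
Raise to power n:
(1 - r)^7 = 0.42^7 = 0.002305393332
Overall recovery:
R = (1 - 0.002305393332) * 100
= 99.7695%

99.7695%


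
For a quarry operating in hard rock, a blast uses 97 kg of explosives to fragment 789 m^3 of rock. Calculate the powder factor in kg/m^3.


Powder factor = explosive mass / rock volume
= 97 / 789
= 0.1229 kg/m^3

0.1229 kg/m^3


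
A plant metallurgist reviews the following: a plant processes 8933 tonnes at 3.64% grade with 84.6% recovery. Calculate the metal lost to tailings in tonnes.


Total metal in feed:
= 8933 * 3.64 / 100 = 325.1612 tonnes
Metal recovered:
= 325.1612 * 84.6 / 100 = 275.0863752 tonnes
Metal lost to tailings:
= 325.1612 - 275.0863752
= 50.0748 tonnes

50.0748 tonnes


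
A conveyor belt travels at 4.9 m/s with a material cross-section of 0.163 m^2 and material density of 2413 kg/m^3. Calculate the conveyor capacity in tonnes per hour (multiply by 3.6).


Volumetric flow = speed * area
= 4.9 * 0.163 = 0.7987 m^3/s
Mass flow = volumetric * density
= 0.7987 * 2413 = 1927.2631 kg/s
Convert to t/h: multiply by 3.6
Capacity = 1927.2631 * 3.6
= 6938.1472 t/h

6938.1472 t/h


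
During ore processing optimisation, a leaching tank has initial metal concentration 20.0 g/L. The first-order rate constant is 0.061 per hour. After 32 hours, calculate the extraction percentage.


85.801%

Compute the exponent:
-k * t = -0.061 * 32 = -1.952
Remaining concentration:
C = 20.0 * exp(-1.952)
= 20.0 * 0.1419898078
= 2.839796156 g/L
Extracted = 20.0 - 2.839796156 = 17.16020384 g/L
Extraction % = 17.16020384 / 20.0 * 100
= 85.801%


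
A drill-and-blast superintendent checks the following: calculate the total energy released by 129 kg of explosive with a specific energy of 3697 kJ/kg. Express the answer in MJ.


476.913 MJ

Energy = mass * specific_energy / 1000
= 129 * 3697 / 1000
= 476913 / 1000
= 476.913 MJ


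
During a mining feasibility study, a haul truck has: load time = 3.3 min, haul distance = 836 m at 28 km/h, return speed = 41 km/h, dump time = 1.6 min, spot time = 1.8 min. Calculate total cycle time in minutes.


Convert haul speed to m/min: 28 * 1000/60 = 466.6666667 m/min
Haul time = 836 / 466.6666667 = 1.791428571 min
Convert return speed to m/min: 41 * 1000/60 = 683.3333333 m/min
Return time = 836 / 683.3333333 = 1.223414634 min
Total cycle time:
= 3.3 + 1.791428571 + 1.6 + 1.223414634 + 1.8
= 9.7148 min

9.7148 min


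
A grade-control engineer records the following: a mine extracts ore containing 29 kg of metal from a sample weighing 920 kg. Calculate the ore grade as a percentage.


Ore grade = (metal mass / ore mass) * 100
= (29 / 920) * 100
= 0.03152173913 * 100
= 3.1522%

3.1522%


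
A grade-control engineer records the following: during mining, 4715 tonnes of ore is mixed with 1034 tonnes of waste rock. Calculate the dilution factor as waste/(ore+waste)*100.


Total material = ore + waste
= 4715 + 1034 = 5749 tonnes
Dilution = waste / total * 100
= 1034 / 5749 * 100
= 0.1798573665 * 100
= 17.9857%

17.9857%


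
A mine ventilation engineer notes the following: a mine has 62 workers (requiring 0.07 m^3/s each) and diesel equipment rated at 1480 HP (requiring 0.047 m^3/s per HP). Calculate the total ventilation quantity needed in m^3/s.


73.9 m^3/s

Airflow for workers:
Q_people = 62 * 0.07 = 4.34 m^3/s
Airflow for diesel equipment:
Q_diesel = 1480 * 0.047 = 69.56 m^3/s
Total ventilation:
Q_total = 4.34 + 69.56
= 73.9 m^3/s


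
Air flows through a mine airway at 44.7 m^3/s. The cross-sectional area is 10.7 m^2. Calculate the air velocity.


4.1776 m/s

Velocity = flow rate / cross-sectional area
= 44.7 / 10.7
= 4.1776 m/s


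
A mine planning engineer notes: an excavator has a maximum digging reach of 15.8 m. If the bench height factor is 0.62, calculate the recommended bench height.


9.796 m

Bench height = reach * factor
= 15.8 * 0.62
= 9.796 m


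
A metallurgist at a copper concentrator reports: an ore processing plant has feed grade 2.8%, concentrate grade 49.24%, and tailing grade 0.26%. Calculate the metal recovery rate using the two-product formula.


91.1958%

Using the two-product formula:
R = 100 * c * (f - t) / (f * (c - t))
Numerator = 100 * 49.24 * (2.8 - 0.26)
= 100 * 49.24 * 2.54
= 12506.96
Denominator = 2.8 * (49.24 - 0.26)
= 2.8 * 48.98
= 137.144
R = 12506.96 / 137.144
= 91.1958%


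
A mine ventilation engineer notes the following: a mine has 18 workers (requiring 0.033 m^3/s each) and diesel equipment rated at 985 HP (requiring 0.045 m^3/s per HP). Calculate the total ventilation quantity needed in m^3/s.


44.919 m^3/s

Airflow for workers:
Q_people = 18 * 0.033 = 0.594 m^3/s
Airflow for diesel equipment:
Q_diesel = 985 * 0.045 = 44.325 m^3/s
Total ventilation:
Q_total = 0.594 + 44.325
= 44.919 m^3/s


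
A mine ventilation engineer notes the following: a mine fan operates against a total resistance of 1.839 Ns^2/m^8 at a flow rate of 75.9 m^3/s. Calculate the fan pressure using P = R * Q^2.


Compute Q^2:
Q^2 = 75.9^2 = 5760.81
Compute pressure:
P = R * Q^2 = 1.839 * 5760.81
= 10594.1296 Pa

10594.1296 Pa


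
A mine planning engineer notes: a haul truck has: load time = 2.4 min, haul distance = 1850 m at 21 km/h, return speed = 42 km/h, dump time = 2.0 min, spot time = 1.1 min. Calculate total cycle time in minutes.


13.4286 min

Convert haul speed to m/min: 21 * 1000/60 = 350 m/min
Haul time = 1850 / 350 = 5.285714286 min
Convert return speed to m/min: 42 * 1000/60 = 700 m/min
Return time = 1850 / 700 = 2.642857143 min
Total cycle time:
= 2.4 + 5.285714286 + 2.0 + 2.642857143 + 1.1
= 13.4286 min


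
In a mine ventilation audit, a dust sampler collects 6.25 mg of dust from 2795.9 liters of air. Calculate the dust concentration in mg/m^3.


Convert liters to m^3: 1 m^3 = 1000 L
Concentration = mass / volume * 1000
= 6.25 / 2795.9 * 1000
= 0.002235416145 * 1000
= 2.2354 mg/m^3

2.2354 mg/m^3


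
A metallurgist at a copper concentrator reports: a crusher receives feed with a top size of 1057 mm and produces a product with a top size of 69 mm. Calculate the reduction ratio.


15.3188

Reduction ratio = feed size / product size
= 1057 / 69
= 15.3188


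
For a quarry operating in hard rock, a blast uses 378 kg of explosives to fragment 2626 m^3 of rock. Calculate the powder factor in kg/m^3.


Powder factor = explosive mass / rock volume
= 378 / 2626
= 0.1439 kg/m^3

0.1439 kg/m^3


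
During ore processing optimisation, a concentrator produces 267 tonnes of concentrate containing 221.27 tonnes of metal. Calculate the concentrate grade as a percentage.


Grade = (metal in concentrate / concentrate mass) * 100
= (221.27 / 267) * 100
= 0.8287265918 * 100
= 82.8727%

82.8727%


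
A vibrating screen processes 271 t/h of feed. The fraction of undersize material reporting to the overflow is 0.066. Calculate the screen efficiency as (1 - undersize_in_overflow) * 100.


Screen efficiency = (1 - fraction of undersize in overflow) * 100
= (1 - 0.066) * 100
= 0.934 * 100
= 93.4%

93.4%


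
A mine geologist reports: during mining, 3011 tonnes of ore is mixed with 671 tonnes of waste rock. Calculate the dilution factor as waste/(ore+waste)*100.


18.2238%

Total material = ore + waste
= 3011 + 671 = 3682 tonnes
Dilution = waste / total * 100
= 671 / 3682 * 100
= 0.1822379142 * 100
= 18.2238%


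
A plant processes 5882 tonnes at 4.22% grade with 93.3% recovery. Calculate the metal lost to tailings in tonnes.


16.6308 tonnes

Total metal in feed:
= 5882 * 4.22 / 100 = 248.2204 tonnes
Metal recovered:
= 248.2204 * 93.3 / 100 = 231.5896332 tonnes
Metal lost to tailings:
= 248.2204 - 231.5896332
= 16.6308 tonnes


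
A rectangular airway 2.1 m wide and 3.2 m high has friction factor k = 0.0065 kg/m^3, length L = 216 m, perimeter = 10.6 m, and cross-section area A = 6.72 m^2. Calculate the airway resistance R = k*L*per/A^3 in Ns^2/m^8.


0.049 Ns^2/m^8

Compute the numerator:
k * L * per = 0.0065 * 216 * 10.6
= 14.8824
Compute the denominator:
A^3 = 6.72^3 = 303.464448
Resistance:
R = 14.8824 / 303.464448
= 0.049 Ns^2/m^8


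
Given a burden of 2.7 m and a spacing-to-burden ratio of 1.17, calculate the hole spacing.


3.159 m

Spacing = burden * ratio
= 2.7 * 1.17
= 3.159 m


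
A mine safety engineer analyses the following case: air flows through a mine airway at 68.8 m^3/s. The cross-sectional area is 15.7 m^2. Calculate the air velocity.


Velocity = flow rate / cross-sectional area
= 68.8 / 15.7
= 4.3822 m/s

4.3822 m/s


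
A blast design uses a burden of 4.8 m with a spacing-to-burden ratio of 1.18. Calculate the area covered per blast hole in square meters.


27.1872 m^2

First, find the spacing:
Spacing = burden * ratio = 4.8 * 1.18
= 5.664 m
Then, calculate the area:
Area = burden * spacing = 4.8 * 5.664
= 27.1872 m^2


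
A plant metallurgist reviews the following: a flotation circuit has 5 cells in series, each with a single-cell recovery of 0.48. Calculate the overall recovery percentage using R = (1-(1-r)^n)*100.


Complement of single-cell recovery:
1 - r = 1 - 0.48 = 0.52
Raise to power n:
(1 - r)^5 = 0.52^5 = 0.0380204032
Overall recovery:
R = (1 - 0.0380204032) * 100
= 96.198%

96.198%


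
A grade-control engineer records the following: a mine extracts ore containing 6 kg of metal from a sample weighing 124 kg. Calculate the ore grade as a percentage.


4.8387%

Ore grade = (metal mass / ore mass) * 100
= (6 / 124) * 100
= 0.04838709677 * 100
= 4.8387%


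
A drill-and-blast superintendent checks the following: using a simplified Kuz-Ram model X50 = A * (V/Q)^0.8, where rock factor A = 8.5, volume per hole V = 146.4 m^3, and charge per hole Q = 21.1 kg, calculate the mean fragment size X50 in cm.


40.0337 cm

Compute V/Q:
V/Q = 146.4 / 21.1 = 6.938388626
Raise to the power 0.8:
(V/Q)^0.8 = 6.938388626^0.8 = 4.709848062
Multiply by A:
X50 = 8.5 * 4.709848062
= 40.0337 cm


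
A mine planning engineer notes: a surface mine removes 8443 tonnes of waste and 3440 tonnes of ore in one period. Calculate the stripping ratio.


2.4544

Stripping ratio = waste tonnage / ore tonnage
= 8443 / 3440
= 2.4544


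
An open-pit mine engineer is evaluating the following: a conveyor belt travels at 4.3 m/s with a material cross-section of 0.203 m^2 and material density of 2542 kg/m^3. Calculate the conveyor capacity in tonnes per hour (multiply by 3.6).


7988.0825 t/h

Volumetric flow = speed * area
= 4.3 * 0.203 = 0.8729 m^3/s
Mass flow = volumetric * density
= 0.8729 * 2542 = 2218.9118 kg/s
Convert to t/h: multiply by 3.6
Capacity = 2218.9118 * 3.6
= 7988.0825 t/h


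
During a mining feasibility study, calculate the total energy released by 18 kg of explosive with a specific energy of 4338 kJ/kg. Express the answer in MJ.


78.084 MJ

Energy = mass * specific_energy / 1000
= 18 * 4338 / 1000
= 78084 / 1000
= 78.084 MJ


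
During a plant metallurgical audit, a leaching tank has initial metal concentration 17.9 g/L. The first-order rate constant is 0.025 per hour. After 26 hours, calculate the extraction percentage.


47.7954%

Compute the exponent:
-k * t = -0.025 * 26 = -0.65
Remaining concentration:
C = 17.9 * exp(-0.65)
= 17.9 * 0.5220457768
= 9.344619404 g/L
Extracted = 17.9 - 9.344619404 = 8.555380596 g/L
Extraction % = 8.555380596 / 17.9 * 100
= 47.7954%


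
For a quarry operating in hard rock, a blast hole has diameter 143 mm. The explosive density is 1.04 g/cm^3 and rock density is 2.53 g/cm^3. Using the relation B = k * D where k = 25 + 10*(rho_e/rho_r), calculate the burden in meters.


4.1628 m

First, compute k:
rho_e / rho_r = 1.04 / 2.53 = 0.4110671937
k = 25 + 10 * 0.4110671937 = 29.11067194
Then, compute burden:
B = k * D / 1000 = 29.11067194 * 143 / 1000
= 4162.826087 / 1000
= 4.1628 m


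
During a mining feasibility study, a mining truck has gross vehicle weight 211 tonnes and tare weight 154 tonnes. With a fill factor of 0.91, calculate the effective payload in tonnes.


51.87 tonnes

Maximum payload = gross - tare
= 211 - 154 = 57 tonnes
Effective payload = max payload * fill factor
= 57 * 0.91
= 51.87 tonnes


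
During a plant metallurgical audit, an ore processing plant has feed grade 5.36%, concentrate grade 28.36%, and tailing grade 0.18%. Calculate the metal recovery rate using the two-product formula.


Using the two-product formula:
R = 100 * c * (f - t) / (f * (c - t))
Numerator = 100 * 28.36 * (5.36 - 0.18)
= 100 * 28.36 * 5.18
= 14690.48
Denominator = 5.36 * (28.36 - 0.18)
= 5.36 * 28.18
= 151.0448
R = 14690.48 / 151.0448
= 97.2591%

97.2591%


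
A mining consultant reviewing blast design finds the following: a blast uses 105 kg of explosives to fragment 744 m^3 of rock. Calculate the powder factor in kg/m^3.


Powder factor = explosive mass / rock volume
= 105 / 744
= 0.1411 kg/m^3

0.1411 kg/m^3


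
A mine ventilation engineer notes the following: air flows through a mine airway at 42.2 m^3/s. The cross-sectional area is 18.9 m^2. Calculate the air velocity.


2.2328 m/s

Velocity = flow rate / cross-sectional area
= 42.2 / 18.9
= 2.2328 m/s


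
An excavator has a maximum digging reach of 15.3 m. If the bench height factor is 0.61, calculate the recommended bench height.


9.333 m

Bench height = reach * factor
= 15.3 * 0.61
= 9.333 m


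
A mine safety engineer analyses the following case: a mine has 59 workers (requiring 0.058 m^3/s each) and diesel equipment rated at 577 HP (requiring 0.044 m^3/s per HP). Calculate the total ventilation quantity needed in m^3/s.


28.81 m^3/s

Airflow for workers:
Q_people = 59 * 0.058 = 3.422 m^3/s
Airflow for diesel equipment:
Q_diesel = 577 * 0.044 = 25.388 m^3/s
Total ventilation:
Q_total = 3.422 + 25.388
= 28.81 m^3/s


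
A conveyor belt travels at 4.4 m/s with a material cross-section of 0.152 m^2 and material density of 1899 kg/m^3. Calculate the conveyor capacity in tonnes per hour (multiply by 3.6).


4572.1843 t/h

Volumetric flow = speed * area
= 4.4 * 0.152 = 0.6688 m^3/s
Mass flow = volumetric * density
= 0.6688 * 1899 = 1270.0512 kg/s
Convert to t/h: multiply by 3.6
Capacity = 1270.0512 * 3.6
= 4572.1843 t/h


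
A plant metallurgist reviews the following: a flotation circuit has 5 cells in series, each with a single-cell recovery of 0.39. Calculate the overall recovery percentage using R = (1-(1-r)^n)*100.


Complement of single-cell recovery:
1 - r = 1 - 0.39 = 0.61
Raise to power n:
(1 - r)^5 = 0.61^5 = 0.0844596301
Overall recovery:
R = (1 - 0.0844596301) * 100
= 91.554%

91.554%


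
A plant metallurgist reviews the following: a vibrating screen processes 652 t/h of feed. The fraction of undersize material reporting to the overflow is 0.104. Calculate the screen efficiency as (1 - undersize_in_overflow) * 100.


89.6%

Screen efficiency = (1 - fraction of undersize in overflow) * 100
= (1 - 0.104) * 100
= 0.896 * 100
= 89.6%


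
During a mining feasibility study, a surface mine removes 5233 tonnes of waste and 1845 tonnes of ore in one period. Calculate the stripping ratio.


2.8363

Stripping ratio = waste tonnage / ore tonnage
= 5233 / 1845
= 2.8363


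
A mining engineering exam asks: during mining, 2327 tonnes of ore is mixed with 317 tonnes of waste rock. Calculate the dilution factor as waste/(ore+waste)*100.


Total material = ore + waste
= 2327 + 317 = 2644 tonnes
Dilution = waste / total * 100
= 317 / 2644 * 100
= 0.1198940998 * 100
= 11.9894%

11.9894%


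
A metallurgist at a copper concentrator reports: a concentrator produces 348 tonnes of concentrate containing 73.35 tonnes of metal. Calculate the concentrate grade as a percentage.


21.0776%

Grade = (metal in concentrate / concentrate mass) * 100
= (73.35 / 348) * 100
= 0.2107758621 * 100
= 21.0776%


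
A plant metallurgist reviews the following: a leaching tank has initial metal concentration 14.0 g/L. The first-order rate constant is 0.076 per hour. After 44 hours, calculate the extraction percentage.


96.4705%

Compute the exponent:
-k * t = -0.076 * 44 = -3.344
Remaining concentration:
C = 14.0 * exp(-3.344)
= 14.0 * 0.03529549301
= 0.4941369021 g/L
Extracted = 14.0 - 0.4941369021 = 13.5058631 g/L
Extraction % = 13.5058631 / 14.0 * 100
= 96.4705%


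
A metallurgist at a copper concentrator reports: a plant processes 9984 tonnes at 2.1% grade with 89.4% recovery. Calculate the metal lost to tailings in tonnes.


Total metal in feed:
= 9984 * 2.1 / 100 = 209.664 tonnes
Metal recovered:
= 209.664 * 89.4 / 100 = 187.439616 tonnes
Metal lost to tailings:
= 209.664 - 187.439616
= 22.2244 tonnes

22.2244 tonnes


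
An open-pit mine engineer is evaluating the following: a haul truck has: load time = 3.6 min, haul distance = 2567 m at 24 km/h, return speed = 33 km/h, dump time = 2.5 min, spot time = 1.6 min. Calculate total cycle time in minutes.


Convert haul speed to m/min: 24 * 1000/60 = 400 m/min
Haul time = 2567 / 400 = 6.4175 min
Convert return speed to m/min: 33 * 1000/60 = 550 m/min
Return time = 2567 / 550 = 4.667272727 min
Total cycle time:
= 3.6 + 6.4175 + 2.5 + 4.667272727 + 1.6
= 18.7848 min

18.7848 min


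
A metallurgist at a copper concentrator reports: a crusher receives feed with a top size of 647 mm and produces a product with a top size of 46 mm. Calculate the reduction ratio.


Reduction ratio = feed size / product size
= 647 / 46
= 14.0652

14.0652


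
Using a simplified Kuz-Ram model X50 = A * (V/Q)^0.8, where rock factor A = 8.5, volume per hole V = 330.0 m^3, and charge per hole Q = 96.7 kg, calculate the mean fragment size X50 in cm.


Compute V/Q:
V/Q = 330.0 / 96.7 = 3.412616339
Raise to the power 0.8:
(V/Q)^0.8 = 3.412616339^0.8 = 2.669746173
Multiply by A:
X50 = 8.5 * 2.669746173
= 22.6928 cm

22.6928 cm


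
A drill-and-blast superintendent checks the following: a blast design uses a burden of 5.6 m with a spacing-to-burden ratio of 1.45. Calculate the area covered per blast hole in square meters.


45.472 m^2

First, find the spacing:
Spacing = burden * ratio = 5.6 * 1.45
= 8.12 m
Then, calculate the area:
Area = burden * spacing = 5.6 * 8.12
= 45.472 m^2


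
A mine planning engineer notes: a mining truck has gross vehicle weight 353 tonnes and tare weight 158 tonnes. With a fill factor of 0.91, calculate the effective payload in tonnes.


177.45 tonnes

Maximum payload = gross - tare
= 353 - 158 = 195 tonnes
Effective payload = max payload * fill factor
= 195 * 0.91
= 177.45 tonnes


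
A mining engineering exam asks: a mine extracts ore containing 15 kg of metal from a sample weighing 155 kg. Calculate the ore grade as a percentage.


Ore grade = (metal mass / ore mass) * 100
= (15 / 155) * 100
= 0.09677419355 * 100
= 9.6774%

9.6774%


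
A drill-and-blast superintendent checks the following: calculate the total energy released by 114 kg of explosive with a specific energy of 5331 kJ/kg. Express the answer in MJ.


Energy = mass * specific_energy / 1000
= 114 * 5331 / 1000
= 607734 / 1000
= 607.734 MJ

607.734 MJ


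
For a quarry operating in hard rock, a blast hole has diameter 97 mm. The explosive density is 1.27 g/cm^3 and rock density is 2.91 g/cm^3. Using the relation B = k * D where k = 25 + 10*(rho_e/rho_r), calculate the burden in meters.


First, compute k:
rho_e / rho_r = 1.27 / 2.91 = 0.4364261168
k = 25 + 10 * 0.4364261168 = 29.36426117
Then, compute burden:
B = k * D / 1000 = 29.36426117 * 97 / 1000
= 2848.333333 / 1000
= 2.8483 m

2.8483 m


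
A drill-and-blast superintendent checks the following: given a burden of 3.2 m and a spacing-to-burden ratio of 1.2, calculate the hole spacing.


Spacing = burden * ratio
= 3.2 * 1.2
= 3.84 m

3.84 m


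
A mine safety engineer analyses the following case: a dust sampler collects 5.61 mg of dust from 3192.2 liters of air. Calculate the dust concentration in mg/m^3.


Convert liters to m^3: 1 m^3 = 1000 L
Concentration = mass / volume * 1000
= 5.61 / 3192.2 * 1000
= 0.001757408684 * 1000
= 1.7574 mg/m^3

1.7574 mg/m^3


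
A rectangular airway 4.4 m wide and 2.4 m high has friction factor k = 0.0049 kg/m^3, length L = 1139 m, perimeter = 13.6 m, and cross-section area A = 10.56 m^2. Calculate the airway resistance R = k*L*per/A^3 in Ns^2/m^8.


Compute the numerator:
k * L * per = 0.0049 * 1139 * 13.6
= 75.90296
Compute the denominator:
A^3 = 10.56^3 = 1177.583616
Resistance:
R = 75.90296 / 1177.583616
= 0.0645 Ns^2/m^8

0.0645 Ns^2/m^8


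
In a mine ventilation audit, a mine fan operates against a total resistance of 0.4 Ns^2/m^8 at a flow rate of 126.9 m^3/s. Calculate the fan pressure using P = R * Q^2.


Compute Q^2:
Q^2 = 126.9^2 = 16103.61
Compute pressure:
P = R * Q^2 = 0.4 * 16103.61
= 6441.444 Pa

6441.444 Pa


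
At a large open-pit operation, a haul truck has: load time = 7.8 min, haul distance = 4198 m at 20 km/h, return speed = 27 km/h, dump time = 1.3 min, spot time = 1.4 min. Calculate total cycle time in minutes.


Convert haul speed to m/min: 20 * 1000/60 = 333.3333333 m/min
Haul time = 4198 / 333.3333333 = 12.594 min
Convert return speed to m/min: 27 * 1000/60 = 450 m/min
Return time = 4198 / 450 = 9.328888889 min
Total cycle time:
= 7.8 + 12.594 + 1.3 + 9.328888889 + 1.4
= 32.4229 min

32.4229 min


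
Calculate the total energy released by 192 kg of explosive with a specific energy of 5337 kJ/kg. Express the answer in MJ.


Energy = mass * specific_energy / 1000
= 192 * 5337 / 1000
= 1024704 / 1000
= 1024.704 MJ

1024.704 MJ


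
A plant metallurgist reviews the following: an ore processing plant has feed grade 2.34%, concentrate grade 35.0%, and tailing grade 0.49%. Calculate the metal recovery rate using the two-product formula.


80.1824%

Using the two-product formula:
R = 100 * c * (f - t) / (f * (c - t))
Numerator = 100 * 35.0 * (2.34 - 0.49)
= 100 * 35.0 * 1.85
= 6475.0
Denominator = 2.34 * (35.0 - 0.49)
= 2.34 * 34.51
= 80.7534
R = 6475.0 / 80.7534
= 80.1824%


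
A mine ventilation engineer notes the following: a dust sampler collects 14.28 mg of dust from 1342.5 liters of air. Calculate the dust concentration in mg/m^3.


Convert liters to m^3: 1 m^3 = 1000 L
Concentration = mass / volume * 1000
= 14.28 / 1342.5 * 1000
= 0.01063687151 * 1000
= 10.6369 mg/m^3

10.6369 mg/m^3


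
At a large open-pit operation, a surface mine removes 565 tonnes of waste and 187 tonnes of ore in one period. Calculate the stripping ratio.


3.0214

Stripping ratio = waste tonnage / ore tonnage
= 565 / 187
= 3.0214


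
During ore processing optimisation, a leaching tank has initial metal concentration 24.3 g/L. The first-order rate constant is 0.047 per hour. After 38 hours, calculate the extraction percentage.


Compute the exponent:
-k * t = -0.047 * 38 = -1.786
Remaining concentration:
C = 24.3 * exp(-1.786)
= 24.3 * 0.1676293478
= 4.073393152 g/L
Extracted = 24.3 - 4.073393152 = 20.22660685 g/L
Extraction % = 20.22660685 / 24.3 * 100
= 83.2371%

83.2371%


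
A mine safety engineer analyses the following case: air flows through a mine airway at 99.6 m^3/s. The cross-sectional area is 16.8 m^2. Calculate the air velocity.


Velocity = flow rate / cross-sectional area
= 99.6 / 16.8
= 5.9286 m/s

5.9286 m/s


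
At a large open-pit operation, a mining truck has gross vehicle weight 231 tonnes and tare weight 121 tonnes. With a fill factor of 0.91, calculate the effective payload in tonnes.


100.1 tonnes

Maximum payload = gross - tare
= 231 - 121 = 110 tonnes
Effective payload = max payload * fill factor
= 110 * 0.91
= 100.1 tonnes


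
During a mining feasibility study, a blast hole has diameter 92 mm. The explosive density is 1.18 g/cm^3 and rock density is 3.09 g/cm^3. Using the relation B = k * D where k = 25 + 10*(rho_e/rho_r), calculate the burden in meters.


2.6513 m

First, compute k:
rho_e / rho_r = 1.18 / 3.09 = 0.3818770227
k = 25 + 10 * 0.3818770227 = 28.81877023
Then, compute burden:
B = k * D / 1000 = 28.81877023 * 92 / 1000
= 2651.326861 / 1000
= 2.6513 m


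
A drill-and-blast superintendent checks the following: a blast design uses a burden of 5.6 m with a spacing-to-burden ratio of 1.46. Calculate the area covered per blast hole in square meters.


First, find the spacing:
Spacing = burden * ratio = 5.6 * 1.46
= 8.176 m
Then, calculate the area:
Area = burden * spacing = 5.6 * 8.176
= 45.7856 m^2

45.7856 m^2


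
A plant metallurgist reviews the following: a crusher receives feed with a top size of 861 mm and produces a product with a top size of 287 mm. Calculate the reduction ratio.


Reduction ratio = feed size / product size
= 861 / 287
= 3.0

3.0


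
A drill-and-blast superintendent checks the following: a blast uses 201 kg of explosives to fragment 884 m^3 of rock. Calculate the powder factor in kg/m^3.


Powder factor = explosive mass / rock volume
= 201 / 884
= 0.2274 kg/m^3

0.2274 kg/m^3


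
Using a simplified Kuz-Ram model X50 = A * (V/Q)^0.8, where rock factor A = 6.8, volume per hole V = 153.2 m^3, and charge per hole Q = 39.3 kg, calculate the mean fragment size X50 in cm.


20.193 cm

Compute V/Q:
V/Q = 153.2 / 39.3 = 3.89821883
Raise to the power 0.8:
(V/Q)^0.8 = 3.89821883^0.8 = 2.96956593
Multiply by A:
X50 = 6.8 * 2.96956593
= 20.193 cm


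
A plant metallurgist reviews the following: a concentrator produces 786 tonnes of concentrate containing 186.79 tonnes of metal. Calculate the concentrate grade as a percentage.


23.7646%

Grade = (metal in concentrate / concentrate mass) * 100
= (186.79 / 786) * 100
= 0.2376463104 * 100
= 23.7646%


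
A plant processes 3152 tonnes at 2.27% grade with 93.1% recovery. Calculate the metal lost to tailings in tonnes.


4.937 tonnes

Total metal in feed:
= 3152 * 2.27 / 100 = 71.5504 tonnes
Metal recovered:
= 71.5504 * 93.1 / 100 = 66.6134224 tonnes
Metal lost to tailings:
= 71.5504 - 66.6134224
= 4.937 tonnes


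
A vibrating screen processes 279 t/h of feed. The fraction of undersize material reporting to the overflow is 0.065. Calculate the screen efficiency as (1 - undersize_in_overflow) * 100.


Screen efficiency = (1 - fraction of undersize in overflow) * 100
= (1 - 0.065) * 100
= 0.935 * 100
= 93.5%

93.5%


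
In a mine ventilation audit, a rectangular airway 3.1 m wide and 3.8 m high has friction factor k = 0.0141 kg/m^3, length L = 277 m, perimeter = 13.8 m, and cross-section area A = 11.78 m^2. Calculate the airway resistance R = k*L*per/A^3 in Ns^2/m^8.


0.033 Ns^2/m^8

Compute the numerator:
k * L * per = 0.0141 * 277 * 13.8
= 53.89866
Compute the denominator:
A^3 = 11.78^3 = 1634.691752
Resistance:
R = 53.89866 / 1634.691752
= 0.033 Ns^2/m^8


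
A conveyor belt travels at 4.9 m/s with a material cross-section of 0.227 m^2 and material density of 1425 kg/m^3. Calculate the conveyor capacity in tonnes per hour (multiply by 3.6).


5706.099 t/h

Volumetric flow = speed * area
= 4.9 * 0.227 = 1.1123 m^3/s
Mass flow = volumetric * density
= 1.1123 * 1425 = 1585.0275 kg/s
Convert to t/h: multiply by 3.6
Capacity = 1585.0275 * 3.6
= 5706.099 t/h


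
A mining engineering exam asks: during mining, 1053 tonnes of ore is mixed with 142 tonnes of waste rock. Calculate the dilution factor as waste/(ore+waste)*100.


11.8828%

Total material = ore + waste
= 1053 + 142 = 1195 tonnes
Dilution = waste / total * 100
= 142 / 1195 * 100
= 0.1188284519 * 100
= 11.8828%


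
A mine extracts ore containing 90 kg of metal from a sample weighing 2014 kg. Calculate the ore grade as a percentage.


4.4687%

Ore grade = (metal mass / ore mass) * 100
= (90 / 2014) * 100
= 0.04468718967 * 100
= 4.4687%


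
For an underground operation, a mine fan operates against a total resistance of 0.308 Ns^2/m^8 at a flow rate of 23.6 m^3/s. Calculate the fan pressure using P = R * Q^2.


171.5437 Pa

Compute Q^2:
Q^2 = 23.6^2 = 556.96
Compute pressure:
P = R * Q^2 = 0.308 * 556.96
= 171.5437 Pa


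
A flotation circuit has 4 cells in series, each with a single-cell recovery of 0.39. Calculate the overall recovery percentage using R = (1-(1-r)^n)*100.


86.1542%

Complement of single-cell recovery:
1 - r = 1 - 0.39 = 0.61
Raise to power n:
(1 - r)^4 = 0.61^4 = 0.13845841
Overall recovery:
R = (1 - 0.13845841) * 100
= 86.1542%


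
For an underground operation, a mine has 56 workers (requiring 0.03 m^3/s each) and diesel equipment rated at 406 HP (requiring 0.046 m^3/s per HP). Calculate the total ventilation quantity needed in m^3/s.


Airflow for workers:
Q_people = 56 * 0.03 = 1.68 m^3/s
Airflow for diesel equipment:
Q_diesel = 406 * 0.046 = 18.676 m^3/s
Total ventilation:
Q_total = 1.68 + 18.676
= 20.356 m^3/s

20.356 m^3/s


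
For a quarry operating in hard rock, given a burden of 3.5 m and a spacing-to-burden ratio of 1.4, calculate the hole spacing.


Spacing = burden * ratio
= 3.5 * 1.4
= 4.9 m

4.9 m


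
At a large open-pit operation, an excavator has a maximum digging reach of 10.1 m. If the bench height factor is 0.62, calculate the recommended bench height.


6.262 m

Bench height = reach * factor
= 10.1 * 0.62
= 6.262 m


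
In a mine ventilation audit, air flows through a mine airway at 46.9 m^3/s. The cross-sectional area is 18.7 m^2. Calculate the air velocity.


2.508 m/s

Velocity = flow rate / cross-sectional area
= 46.9 / 18.7
= 2.508 m/s


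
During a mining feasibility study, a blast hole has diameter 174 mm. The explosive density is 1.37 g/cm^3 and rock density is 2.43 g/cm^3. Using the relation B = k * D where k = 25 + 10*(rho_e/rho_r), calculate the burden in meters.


5.331 m

First, compute k:
rho_e / rho_r = 1.37 / 2.43 = 0.5637860082
k = 25 + 10 * 0.5637860082 = 30.63786008
Then, compute burden:
B = k * D / 1000 = 30.63786008 * 174 / 1000
= 5330.987654 / 1000
= 5.331 m


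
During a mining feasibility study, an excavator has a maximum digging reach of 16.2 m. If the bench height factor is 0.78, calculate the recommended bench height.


12.636 m

Bench height = reach * factor
= 16.2 * 0.78
= 12.636 m


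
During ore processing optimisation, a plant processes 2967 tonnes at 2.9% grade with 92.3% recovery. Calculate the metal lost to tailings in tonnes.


6.6253 tonnes

Total metal in feed:
= 2967 * 2.9 / 100 = 86.043 tonnes
Metal recovered:
= 86.043 * 92.3 / 100 = 79.417689 tonnes
Metal lost to tailings:
= 86.043 - 79.417689
= 6.6253 tonnes


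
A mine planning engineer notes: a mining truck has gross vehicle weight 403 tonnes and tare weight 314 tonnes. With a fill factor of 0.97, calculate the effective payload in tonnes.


Maximum payload = gross - tare
= 403 - 314 = 89 tonnes
Effective payload = max payload * fill factor
= 89 * 0.97
= 86.33 tonnes

86.33 tonnes


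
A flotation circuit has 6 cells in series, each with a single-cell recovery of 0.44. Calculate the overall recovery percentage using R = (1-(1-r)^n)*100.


96.9159%

Complement of single-cell recovery:
1 - r = 1 - 0.44 = 0.56
Raise to power n:
(1 - r)^6 = 0.56^6 = 0.03084097946
Overall recovery:
R = (1 - 0.03084097946) * 100
= 96.9159%


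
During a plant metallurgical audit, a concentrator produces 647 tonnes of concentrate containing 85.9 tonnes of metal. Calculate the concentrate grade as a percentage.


Grade = (metal in concentrate / concentrate mass) * 100
= (85.9 / 647) * 100
= 0.1327666151 * 100
= 13.2767%

13.2767%


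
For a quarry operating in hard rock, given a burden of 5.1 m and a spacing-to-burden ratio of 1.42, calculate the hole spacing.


7.242 m

Spacing = burden * ratio
= 5.1 * 1.42
= 7.242 m


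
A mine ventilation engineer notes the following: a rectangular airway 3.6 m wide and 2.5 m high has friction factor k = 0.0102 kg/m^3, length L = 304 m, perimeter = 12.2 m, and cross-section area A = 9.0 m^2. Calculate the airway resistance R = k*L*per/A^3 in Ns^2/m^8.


Compute the numerator:
k * L * per = 0.0102 * 304 * 12.2
= 37.82976
Compute the denominator:
A^3 = 9.0^3 = 729
Resistance:
R = 37.82976 / 729
= 0.0519 Ns^2/m^8

0.0519 Ns^2/m^8


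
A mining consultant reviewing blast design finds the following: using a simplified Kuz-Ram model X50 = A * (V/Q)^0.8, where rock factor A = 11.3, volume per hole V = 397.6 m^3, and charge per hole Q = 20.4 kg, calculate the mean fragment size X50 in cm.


Compute V/Q:
V/Q = 397.6 / 20.4 = 19.49019608
Raise to the power 0.8:
(V/Q)^0.8 = 19.49019608^0.8 = 10.76100831
Multiply by A:
X50 = 11.3 * 10.76100831
= 121.5994 cm

121.5994 cm


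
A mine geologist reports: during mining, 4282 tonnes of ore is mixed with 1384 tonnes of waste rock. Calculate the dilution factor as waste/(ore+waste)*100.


Total material = ore + waste
= 4282 + 1384 = 5666 tonnes
Dilution = waste / total * 100
= 1384 / 5666 * 100
= 0.2442640311 * 100
= 24.4264%

24.4264%


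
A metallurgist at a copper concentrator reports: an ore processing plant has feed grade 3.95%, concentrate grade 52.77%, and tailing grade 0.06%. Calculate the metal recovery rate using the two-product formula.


Using the two-product formula:
R = 100 * c * (f - t) / (f * (c - t))
Numerator = 100 * 52.77 * (3.95 - 0.06)
= 100 * 52.77 * 3.89
= 20527.53
Denominator = 3.95 * (52.77 - 0.06)
= 3.95 * 52.71
= 208.2045
R = 20527.53 / 208.2045
= 98.5931%

98.5931%


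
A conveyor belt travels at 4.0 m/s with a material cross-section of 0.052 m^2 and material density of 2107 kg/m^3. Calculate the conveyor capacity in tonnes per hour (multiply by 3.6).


Volumetric flow = speed * area
= 4.0 * 0.052 = 0.208 m^3/s
Mass flow = volumetric * density
= 0.208 * 2107 = 438.256 kg/s
Convert to t/h: multiply by 3.6
Capacity = 438.256 * 3.6
= 1577.7216 t/h

1577.7216 t/h


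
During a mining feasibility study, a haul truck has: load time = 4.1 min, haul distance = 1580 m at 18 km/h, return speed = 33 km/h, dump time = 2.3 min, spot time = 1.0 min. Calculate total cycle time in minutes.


15.5394 min

Convert haul speed to m/min: 18 * 1000/60 = 300 m/min
Haul time = 1580 / 300 = 5.266666667 min
Convert return speed to m/min: 33 * 1000/60 = 550 m/min
Return time = 1580 / 550 = 2.872727273 min
Total cycle time:
= 4.1 + 5.266666667 + 2.3 + 2.872727273 + 1.0
= 15.5394 min


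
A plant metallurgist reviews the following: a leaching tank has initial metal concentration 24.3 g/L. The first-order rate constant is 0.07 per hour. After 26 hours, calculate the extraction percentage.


83.7974%

Compute the exponent:
-k * t = -0.07 * 26 = -1.82
Remaining concentration:
C = 24.3 * exp(-1.82)
= 24.3 * 0.1620257509
= 3.937225748 g/L
Extracted = 24.3 - 3.937225748 = 20.36277425 g/L
Extraction % = 20.36277425 / 24.3 * 100
= 83.7974%


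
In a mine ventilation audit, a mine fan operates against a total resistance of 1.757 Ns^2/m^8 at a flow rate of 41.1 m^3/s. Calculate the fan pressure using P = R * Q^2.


Compute Q^2:
Q^2 = 41.1^2 = 1689.21
Compute pressure:
P = R * Q^2 = 1.757 * 1689.21
= 2967.942 Pa

2967.942 Pa


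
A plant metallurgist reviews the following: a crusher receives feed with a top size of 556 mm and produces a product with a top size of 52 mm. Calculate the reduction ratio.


Reduction ratio = feed size / product size
= 556 / 52
= 10.6923

10.6923
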